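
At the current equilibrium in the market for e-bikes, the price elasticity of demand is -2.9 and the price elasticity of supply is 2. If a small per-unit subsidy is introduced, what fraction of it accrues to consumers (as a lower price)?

Consumer share = 20/49

For a small subsidy around the equilibrium, the benefit split depends on the relative slopes, which at a point are proportional to the elasticities.
Buyer share = εs/(εs + |εd|) = 2/(2 + 2.9) = 20/49; seller share = |εd|/(εs + |εd|) = 29/49.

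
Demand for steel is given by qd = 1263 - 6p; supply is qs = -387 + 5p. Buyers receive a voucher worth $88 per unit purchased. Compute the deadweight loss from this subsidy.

Deadweight loss = $10560

Pre-subsidy: 1263 - 6p = -387 + 5p gives p* = 150, q* = 363.
With the rebate, buyers effectively pay pb = ps − 88, where ps is the price sellers receive.
Demand in terms of ps becomes qd = 1263 − 6(ps − 88) = 1791 - 6ps. Setting this equal to supply: 1791 - 6ps = -387 + 5ps, so ps = 198.
Buyers pay pb = 198 − 88 = 110; q' = -387 + 5·198 = 603.
The subsidy expands output by 603 − 363 = 240 past the efficient level; on those units the gap between marginal cost and willingness to pay runs from 0 up to 88.
DWL = ½ × 88 × 240 = 10560.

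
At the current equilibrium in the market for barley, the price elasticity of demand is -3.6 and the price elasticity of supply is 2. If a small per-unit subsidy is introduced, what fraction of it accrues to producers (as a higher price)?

Producer share = 9/14

For a small subsidy around the equilibrium, the benefit split depends on the relative slopes, which at a point are proportional to the elasticities.
Buyer share = εs/(εs + |εd|) = 2/(2 + 3.6) = 5/14; seller share = |εd|/(εs + |εd|) = 9/14.
So producers capture 9/14 of the subsidy.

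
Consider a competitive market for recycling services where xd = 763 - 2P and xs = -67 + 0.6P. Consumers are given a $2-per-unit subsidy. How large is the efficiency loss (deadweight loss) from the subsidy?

Pre-subsidy: 763 - 2P = -67 + 0.6P gives P* = 4150/13, x* = 1619/13.
With the rebate, buyers effectively pay Pb = Ps − 2, where Ps is the price sellers receive.
Demand in terms of Ps becomes xd = 763 − 2(Ps − 2) = 767 - 2Ps. Setting this equal to supply: 767 - 2Ps = -67 + 0.6Ps, so Ps = 4170/13.
Buyers pay Pb = 4170/13 − 2 = 4144/13; x' = -67 + 0.6·(4170/13) = 1631/13.
The subsidy expands output by 1631/13 − 1619/13 = 12/13 past the efficient level; on those units the gap between marginal cost and willingness to pay runs from 0 up to 2.
DWL = ½ × 2 × 12/13 = 12/13.

Deadweight loss = 12/13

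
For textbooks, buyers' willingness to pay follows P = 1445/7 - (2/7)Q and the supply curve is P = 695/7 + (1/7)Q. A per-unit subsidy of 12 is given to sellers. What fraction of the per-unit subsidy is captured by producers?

Producer share = 1/3

Pre-subsidy: 1445/7 - (2/7)Q = 695/7 + (1/7)Q gives Q* = 250 and P* = 135.
With the subsidy, sellers receive Ps = Pb + 12 for each unit, where Pb is the price buyers pay.
On the curves, Pb = 1445/7 - (2/7)Q and Ps = 695/7 + (1/7)Q; the wedge Ps − Pb = 12 gives 695/7 + (1/7)Q − (1445/7 - (2/7)Q) = 12, so Q' = 278.
Then Pb = 1445/7 − (2/7)·278 = 127 and Ps = 695/7 + (1/7)·278 = 139.
Buyers' price falls by P* − Pb = 135 − 127 = 8; sellers' price rises by Ps − P* = 139 − 135 = 4.
So producers capture 4/12 = 1/3 of each unit of subsidy.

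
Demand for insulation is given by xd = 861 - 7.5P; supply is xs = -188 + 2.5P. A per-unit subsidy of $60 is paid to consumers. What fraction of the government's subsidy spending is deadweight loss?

DWL / government spending = 25/83

Pre-subsidy: 861 - 7.5P = -188 + 2.5P gives P* = 104.9, x* = 74.25.
With the rebate, buyers effectively pay Pb = Ps − 60, where Ps is the price sellers receive.
Demand in terms of Ps becomes xd = 861 − 7.5(Ps − 60) = 1311 - 7.5Ps. Setting this equal to supply: 1311 - 7.5Ps = -188 + 2.5Ps, so Ps = 149.9.
Buyers pay Pb = 149.9 − 60 = 89.9; x' = -188 + 2.5·149.9 = 186.75.
ΔCS = ½(74.25 + 186.75)(104.9 − 89.9) = 1957.5; ΔPS = ½(74.25 + 186.75)(149.9 − 104.9) = 5872.5.
Government spending = 60 × 186.75 = 11205.
DWL = ½ × 60 × (186.75 − 74.25) = 3375; fraction = 3375 / 11205 = 25/83.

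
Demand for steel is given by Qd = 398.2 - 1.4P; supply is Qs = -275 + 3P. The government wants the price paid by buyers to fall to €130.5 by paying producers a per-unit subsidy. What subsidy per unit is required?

At a buyer price of 130.5, quantity demanded is 398.2 − 1.4·130.5 = 215.5.
Sellers supply 215.5 only when they receive Ps with -275 + 3·Ps = 215.5, i.e. Ps = 163.5.
s = Ps − Pb = 163.5 − 130.5 = 33.

Required subsidy s = €33 per unit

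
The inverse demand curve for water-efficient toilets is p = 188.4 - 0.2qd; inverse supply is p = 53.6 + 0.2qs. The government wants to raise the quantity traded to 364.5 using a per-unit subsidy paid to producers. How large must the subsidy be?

Required subsidy s = 11 per unit

At q = 364.5, from the demand curve buyers pay pb = 188.4 − 0.2·364.5 = 115.5; from the supply curve sellers need ps = 53.6 + 0.2·364.5 = 126.5.
The subsidy must fill the gap: s = ps − pb = 126.5 − 115.5 = 11.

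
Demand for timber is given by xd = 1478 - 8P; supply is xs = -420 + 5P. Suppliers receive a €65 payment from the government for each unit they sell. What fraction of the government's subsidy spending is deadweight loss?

DWL / government spending = 10/51

Pre-subsidy: 1478 - 8P = -420 + 5P gives P* = 146, x* = 310.
With the subsidy, sellers receive Ps = Pb + 65 for each unit, where Pb is the price buyers pay.
Supply in terms of Pb becomes xs = -420 + 5(Pb + 65) = -95 + 5Pb. Setting this equal to demand: 1478 - 8Pb = -95 + 5Pb, so Pb = 121.
Sellers receive Ps = 121 + 65 = 186; x' = 1478 − 8·121 = 510.
ΔCS = ½(310 + 510)(146 − 121) = 10250; ΔPS = ½(310 + 510)(186 − 146) = 16400.
Government spending = 65 × 510 = 33150.
DWL = ½ × 65 × (510 − 310) = 6500; fraction = 6500 / 33150 = 10/51.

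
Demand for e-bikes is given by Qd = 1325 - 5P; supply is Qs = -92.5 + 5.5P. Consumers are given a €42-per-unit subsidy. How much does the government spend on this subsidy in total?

Government cost = €31920

Pre-subsidy: 1325 - 5P = -92.5 + 5.5P gives P* = 135, Q* = 650.
With the rebate, buyers effectively pay Pb = Ps − 42, where Ps is the price sellers receive.
Demand in terms of Ps becomes Qd = 1325 − 5(Ps − 42) = 1535 - 5Ps. Setting this equal to supply: 1535 - 5Ps = -92.5 + 5.5Ps, so Ps = 155.
Buyers pay Pb = 155 − 42 = 113; Q' = -92.5 + 5.5·155 = 760.
Government outlay = subsidy × quantity = 42 × 760 = 31920.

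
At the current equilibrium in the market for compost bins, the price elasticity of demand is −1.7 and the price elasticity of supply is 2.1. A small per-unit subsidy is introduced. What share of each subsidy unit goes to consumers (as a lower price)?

For a small subsidy around the equilibrium, the benefit split depends on the relative slopes, which at a point are proportional to the elasticities.
Buyer share = εs/(εs + |εd|) = 2.1/(2.1 + 1.7) = 21/38; seller share = |εd|/(εs + |εd|) = 17/38.

Consumer share = 21/38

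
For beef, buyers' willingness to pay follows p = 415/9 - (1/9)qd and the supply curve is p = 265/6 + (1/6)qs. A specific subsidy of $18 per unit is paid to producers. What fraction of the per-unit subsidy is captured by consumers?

Consumer share = 0.4

Pre-subsidy: 415/9 - (1/9)q = 265/6 + (1/6)q gives q* = 7 and p* = 136/3.
With the subsidy, sellers receive ps = pb + 18 for each unit, where pb is the price buyers pay.
On the curves, pb = 415/9 - (1/9)q and ps = 265/6 + (1/6)q; the wedge ps − pb = 18 gives 265/6 + (1/6)q − (415/9 - (1/9)q) = 18, so q' = 71.8.
Then pb = 415/9 − (1/9)·71.8 = 572/15 and ps = 265/6 + (1/6)·71.8 = 842/15.
Buyers' price falls by p* − pb = 136/3 − 572/15 = 7.2; sellers' price rises by ps − p* = 842/15 − 136/3 = 10.8.
So consumers capture 7.2/18 = 0.4 of each unit of subsidy.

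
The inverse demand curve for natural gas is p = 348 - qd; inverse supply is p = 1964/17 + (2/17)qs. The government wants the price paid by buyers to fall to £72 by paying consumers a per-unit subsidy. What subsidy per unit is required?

Required subsidy s = £76 per unit

At a buyer price of 72, quantity demanded is 348 − 1·72 = 276.
Sellers supply 276 only when they receive ps = 1964/17 + (2/17)·276 = 148.
s = ps − pb = 148 − 72 = 76.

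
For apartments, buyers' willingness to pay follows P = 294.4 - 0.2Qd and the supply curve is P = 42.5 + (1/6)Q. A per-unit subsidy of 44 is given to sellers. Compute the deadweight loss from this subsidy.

Pre-subsidy: 294.4 - 0.2Q = 42.5 + (1/6)Q gives Q* = 687 and P* = 157.
With the subsidy, sellers receive Ps = Pb + 44 for each unit, where Pb is the price buyers pay.
On the curves, Pb = 294.4 - 0.2Q and Ps = 42.5 + (1/6)Q; the wedge Ps − Pb = 44 gives 42.5 + (1/6)Q − (294.4 - 0.2Q) = 44, so Q' = 807.
Then Pb = 294.4 − 0.2·807 = 133 and Ps = 42.5 + (1/6)·807 = 177.
The subsidy expands output by 807 − 687 = 120 past the efficient level; on those units the gap between marginal cost and willingness to pay runs from 0 up to 44.
DWL = ½ × 44 × 120 = 2640.

Deadweight loss = 2640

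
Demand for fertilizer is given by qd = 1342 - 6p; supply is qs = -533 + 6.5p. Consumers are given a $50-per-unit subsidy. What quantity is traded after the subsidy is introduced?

q' = 598

Pre-subsidy: 1342 - 6p = -533 + 6.5p gives p* = 150, q* = 442.
With the rebate, buyers effectively pay pb = ps − 50, where ps is the price sellers receive.
Demand in terms of ps becomes qd = 1342 − 6(ps − 50) = 1642 - 6ps. Setting this equal to supply: 1642 - 6ps = -533 + 6.5ps, so ps = 174.
Buyers pay pb = 174 − 50 = 124; q' = -533 + 6.5·174 = 598.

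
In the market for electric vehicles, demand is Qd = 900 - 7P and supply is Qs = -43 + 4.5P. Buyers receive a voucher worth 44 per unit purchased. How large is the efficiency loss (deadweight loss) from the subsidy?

Deadweight loss = 60984/23

Pre-subsidy: 900 - 7P = -43 + 4.5P gives P* = 82, Q* = 326.
With the rebate, buyers effectively pay Pb = Ps − 44, where Ps is the price sellers receive.
Demand in terms of Ps becomes Qd = 900 − 7(Ps − 44) = 1208 - 7Ps. Setting this equal to supply: 1208 - 7Ps = -43 + 4.5Ps, so Ps = 2502/23.
Buyers pay Pb = 2502/23 − 44 = 1490/23; Q' = -43 + 4.5·(2502/23) = 10270/23.
The subsidy expands output by 10270/23 − 326 = 2772/23 past the efficient level; on those units the gap between marginal cost and willingness to pay runs from 0 up to 44.
DWL = ½ × 44 × 2772/23 = 60984/23.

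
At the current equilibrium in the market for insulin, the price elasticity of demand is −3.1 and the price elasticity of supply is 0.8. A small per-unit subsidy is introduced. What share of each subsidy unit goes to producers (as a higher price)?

Producer share = 31/39

For a small subsidy around the equilibrium, the benefit split depends on the relative slopes, which at a point are proportional to the elasticities.
Buyer share = εs/(εs + |εd|) = 0.8/(0.8 + 3.1) = 8/39; seller share = |εd|/(εs + |εd|) = 31/39.
So producers capture 31/39 of the subsidy.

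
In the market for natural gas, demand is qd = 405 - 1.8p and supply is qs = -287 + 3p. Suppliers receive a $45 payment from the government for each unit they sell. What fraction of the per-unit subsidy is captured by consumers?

Pre-subsidy: 405 - 1.8p = -287 + 3p gives p* = 865/6, q* = 145.5.
With the subsidy, sellers receive ps = pb + 45 for each unit, where pb is the price buyers pay.
Supply in terms of pb becomes qs = -287 + 3(pb + 45) = -152 + 3pb. Setting this equal to demand: 405 - 1.8pb = -152 + 3pb, so pb = 2785/24.
Sellers receive ps = 2785/24 + 45 = 3865/24; q' = 405 − 1.8·(2785/24) = 196.125.
Buyers' price falls by p* − pb = 865/6 − 2785/24 = 28.125; sellers' price rises by ps − p* = 3865/24 − 865/6 = 16.875.
So consumers capture 28.125/45 = 0.625 of each unit of subsidy.

Consumer share = 0.625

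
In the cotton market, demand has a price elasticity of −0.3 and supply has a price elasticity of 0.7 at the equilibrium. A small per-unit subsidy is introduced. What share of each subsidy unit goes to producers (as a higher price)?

For a small subsidy around the equilibrium, the benefit split depends on the relative slopes, which at a point are proportional to the elasticities.
Buyer share = εs/(εs + |εd|) = 0.7/(0.7 + 0.3) = 0.7; seller share = |εd|/(εs + |εd|) = 0.3.
So producers capture 0.3 of the subsidy.

Producer share = 0.3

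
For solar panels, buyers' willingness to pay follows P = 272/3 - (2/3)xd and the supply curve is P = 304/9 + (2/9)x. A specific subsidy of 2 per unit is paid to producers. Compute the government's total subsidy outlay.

Pre-subsidy: 272/3 - (2/3)x = 304/9 + (2/9)x gives x* = 64 and P* = 48.
With the subsidy, sellers receive Ps = Pb + 2 for each unit, where Pb is the price buyers pay.
On the curves, Pb = 272/3 - (2/3)x and Ps = 304/9 + (2/9)x; the wedge Ps − Pb = 2 gives 304/9 + (2/9)x − (272/3 - (2/3)x) = 2, so x' = 66.25.
Then Pb = 272/3 − (2/3)·66.25 = 46.5 and Ps = 304/9 + (2/9)·66.25 = 48.5.
Government outlay = subsidy × quantity = 2 × 66.25 = 132.5.

Government cost = 132.5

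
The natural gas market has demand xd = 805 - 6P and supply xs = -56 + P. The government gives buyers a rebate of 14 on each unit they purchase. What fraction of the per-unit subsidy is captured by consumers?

Consumer share = 1/7

Pre-subsidy: 805 - 6P = -56 + P gives P* = 123, x* = 67.
With the rebate, buyers effectively pay Pb = Ps − 14, where Ps is the price sellers receive.
Demand in terms of Ps becomes xd = 805 − 6(Ps − 14) = 889 - 6Ps. Setting this equal to supply: 889 - 6Ps = -56 + Ps, so Ps = 135.
Buyers pay Pb = 135 − 14 = 121; x' = -56 + 1·135 = 79.
Buyers' price falls by P* − Pb = 123 − 121 = 2; sellers' price rises by Ps − P* = 135 − 123 = 12.
So consumers capture 2/14 = 1/7 of each unit of subsidy.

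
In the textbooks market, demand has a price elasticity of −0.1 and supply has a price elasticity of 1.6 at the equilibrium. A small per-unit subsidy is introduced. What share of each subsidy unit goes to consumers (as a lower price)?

For a small subsidy around the equilibrium, the benefit split depends on the relative slopes, which at a point are proportional to the elasticities.
Buyer share = εs/(εs + |εd|) = 1.6/(1.6 + 0.1) = 16/17; seller share = |εd|/(εs + |εd|) = 1/17.

Consumer share = 16/17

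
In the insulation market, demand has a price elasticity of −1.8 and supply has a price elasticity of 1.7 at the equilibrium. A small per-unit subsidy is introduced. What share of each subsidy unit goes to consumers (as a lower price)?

For a small subsidy around the equilibrium, the benefit split depends on the relative slopes, which at a point are proportional to the elasticities.
Buyer share = εs/(εs + |εd|) = 1.7/(1.7 + 1.8) = 17/35; seller share = |εd|/(εs + |εd|) = 18/35.

Consumer share = 17/35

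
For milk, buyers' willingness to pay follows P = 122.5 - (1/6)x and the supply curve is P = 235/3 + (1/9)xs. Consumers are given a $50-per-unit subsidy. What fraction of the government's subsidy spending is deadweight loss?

DWL / government spending = 30/113

Pre-subsidy: 122.5 - (1/6)x = 235/3 + (1/9)x gives x* = 159 and P* = 96.
With the rebate, buyers effectively pay Pb = Ps − 50, where Ps is the price sellers receive.
On the curves, Pb = 122.5 - (1/6)x and Ps = 235/3 + (1/9)x; the wedge Ps − Pb = 50 gives 235/3 + (1/9)x − (122.5 - (1/6)x) = 50, so x' = 339.
Then Pb = 122.5 − (1/6)·339 = 66 and Ps = 235/3 + (1/9)·339 = 116.
ΔCS = ½(159 + 339)(96 − 66) = 7470; ΔPS = ½(159 + 339)(116 − 96) = 4980.
Government spending = 50 × 339 = 16950.
DWL = ½ × 50 × (339 − 159) = 4500; fraction = 4500 / 16950 = 30/113.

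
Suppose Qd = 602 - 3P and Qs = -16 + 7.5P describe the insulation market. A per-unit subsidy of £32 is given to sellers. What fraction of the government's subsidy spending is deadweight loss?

DWL / government spending = 120/1729

Pre-subsidy: 602 - 3P = -16 + 7.5P gives P* = 412/7, Q* = 2978/7.
With the subsidy, sellers receive Ps = Pb + 32 for each unit, where Pb is the price buyers pay.
Supply in terms of Pb becomes Qs = -16 + 7.5(Pb + 32) = 224 + 7.5Pb. Setting this equal to demand: 602 - 3Pb = 224 + 7.5Pb, so Pb = 36.
Sellers receive Ps = 36 + 32 = 68; Q' = 602 − 3·36 = 494.
ΔCS = ½(2978/7 + 494)(412/7 − 36) = 514880/49; ΔPS = ½(2978/7 + 494)(68 − 412/7) = 205952/49.
Government spending = 32 × 494 = 15808.
DWL = ½ × 32 × (494 − 2978/7) = 7680/7; fraction = (7680/7) / 15808 = 120/1729.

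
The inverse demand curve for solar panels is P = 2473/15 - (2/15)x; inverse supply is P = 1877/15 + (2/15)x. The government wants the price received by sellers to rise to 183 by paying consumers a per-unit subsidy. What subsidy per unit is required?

At a seller price of 183, quantity supplied is -938.5 + 7.5·183 = 434.
Buyers absorb 434 only when they pay Pb = 2473/15 − (2/15)·434 = 107.
s = Ps − Pb = 183 − 107 = 76.

Required subsidy s = 76 per unit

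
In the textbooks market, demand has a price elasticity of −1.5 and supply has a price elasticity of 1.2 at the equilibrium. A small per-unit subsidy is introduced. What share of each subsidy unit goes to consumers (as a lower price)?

For a small subsidy around the equilibrium, the benefit split depends on the relative slopes, which at a point are proportional to the elasticities.
Buyer share = εs/(εs + |εd|) = 1.2/(1.2 + 1.5) = 4/9; seller share = |εd|/(εs + |εd|) = 5/9.

Consumer share = 4/9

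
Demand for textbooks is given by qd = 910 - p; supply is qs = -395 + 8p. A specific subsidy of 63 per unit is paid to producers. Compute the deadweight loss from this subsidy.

Pre-subsidy: 910 - p = -395 + 8p gives p* = 145, q* = 765.
With the subsidy, sellers receive ps = pb + 63 for each unit, where pb is the price buyers pay.
Supply in terms of pb becomes qs = -395 + 8(pb + 63) = 109 + 8pb. Setting this equal to demand: 910 - pb = 109 + 8pb, so pb = 89.
Sellers receive ps = 89 + 63 = 152; q' = 910 − 1·89 = 821.
The subsidy expands output by 821 − 765 = 56 past the efficient level; on those units the gap between marginal cost and willingness to pay runs from 0 up to 63.
DWL = ½ × 63 × 56 = 1764.

Deadweight loss = 1764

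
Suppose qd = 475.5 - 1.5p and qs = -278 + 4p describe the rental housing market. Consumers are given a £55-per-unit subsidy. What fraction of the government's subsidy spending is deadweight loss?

Pre-subsidy: 475.5 - 1.5p = -278 + 4p gives p* = 137, q* = 270.
With the rebate, buyers effectively pay pb = ps − 55, where ps is the price sellers receive.
Demand in terms of ps becomes qd = 475.5 − 1.5(ps − 55) = 558 - 1.5ps. Setting this equal to supply: 558 - 1.5ps = -278 + 4ps, so ps = 152.
Buyers pay pb = 152 − 55 = 97; q' = -278 + 4·152 = 330.
ΔCS = ½(270 + 330)(137 − 97) = 12000; ΔPS = ½(270 + 330)(152 − 137) = 4500.
Government spending = 55 × 330 = 18150.
DWL = ½ × 55 × (330 − 270) = 1650; fraction = 1650 / 18150 = 1/11.

DWL / government spending = 1/11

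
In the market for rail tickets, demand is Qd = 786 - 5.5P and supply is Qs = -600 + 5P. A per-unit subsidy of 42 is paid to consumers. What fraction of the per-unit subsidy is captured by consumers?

Consumer share = 10/21

Pre-subsidy: 786 - 5.5P = -600 + 5P gives P* = 132, Q* = 60.
With the rebate, buyers effectively pay Pb = Ps − 42, where Ps is the price sellers receive.
Demand in terms of Ps becomes Qd = 786 − 5.5(Ps − 42) = 1017 - 5.5Ps. Setting this equal to supply: 1017 - 5.5Ps = -600 + 5Ps, so Ps = 154.
Buyers pay Pb = 154 − 42 = 112; Q' = -600 + 5·154 = 170.
Buyers' price falls by P* − Pb = 132 − 112 = 20; sellers' price rises by Ps − P* = 154 − 132 = 22.
So consumers capture 20/42 = 10/21 of each unit of subsidy.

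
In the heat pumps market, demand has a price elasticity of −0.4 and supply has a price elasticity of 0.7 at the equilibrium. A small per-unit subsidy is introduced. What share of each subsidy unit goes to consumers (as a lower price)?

For a small subsidy around the equilibrium, the benefit split depends on the relative slopes, which at a point are proportional to the elasticities.
Buyer share = εs/(εs + |εd|) = 0.7/(0.7 + 0.4) = 7/11; seller share = |εd|/(εs + |εd|) = 4/11.

Consumer share = 7/11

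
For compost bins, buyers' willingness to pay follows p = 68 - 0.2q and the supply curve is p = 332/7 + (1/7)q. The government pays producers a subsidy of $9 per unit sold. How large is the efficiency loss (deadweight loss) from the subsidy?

Deadweight loss = $118.125

Pre-subsidy: 68 - 0.2q = 332/7 + (1/7)q gives q* = 60 and p* = 56.
With the subsidy, sellers receive ps = pb + 9 for each unit, where pb is the price buyers pay.
On the curves, pb = 68 - 0.2q and ps = 332/7 + (1/7)q; the wedge ps − pb = 9 gives 332/7 + (1/7)q − (68 - 0.2q) = 9, so q' = 86.25.
Then pb = 68 − 0.2·86.25 = 50.75 and ps = 332/7 + (1/7)·86.25 = 59.75.
The subsidy expands output by 86.25 − 60 = 26.25 past the efficient level; on those units the gap between marginal cost and willingness to pay runs from 0 up to 9.
DWL = ½ × 9 × 26.25 = 118.125.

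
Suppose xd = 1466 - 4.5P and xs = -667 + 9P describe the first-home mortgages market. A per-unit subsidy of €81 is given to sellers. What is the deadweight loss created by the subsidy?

Pre-subsidy: 1466 - 4.5P = -667 + 9P gives P* = 158, x* = 755.
With the subsidy, sellers receive Ps = Pb + 81 for each unit, where Pb is the price buyers pay.
Supply in terms of Pb becomes xs = -667 + 9(Pb + 81) = 62 + 9Pb. Setting this equal to demand: 1466 - 4.5Pb = 62 + 9Pb, so Pb = 104.
Sellers receive Ps = 104 + 81 = 185; x' = 1466 − 4.5·104 = 998.
The subsidy expands output by 998 − 755 = 243 past the efficient level; on those units the gap between marginal cost and willingness to pay runs from 0 up to 81.
DWL = ½ × 81 × 243 = 9841.5.

Deadweight loss = €9841.5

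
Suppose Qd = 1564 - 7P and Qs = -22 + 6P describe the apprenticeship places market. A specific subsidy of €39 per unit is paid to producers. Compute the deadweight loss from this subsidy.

Deadweight loss = €2457

Pre-subsidy: 1564 - 7P = -22 + 6P gives P* = 122, Q* = 710.
With the subsidy, sellers receive Ps = Pb + 39 for each unit, where Pb is the price buyers pay.
Supply in terms of Pb becomes Qs = -22 + 6(Pb + 39) = 212 + 6Pb. Setting this equal to demand: 1564 - 7Pb = 212 + 6Pb, so Pb = 104.
Sellers receive Ps = 104 + 39 = 143; Q' = 1564 − 7·104 = 836.
The subsidy expands output by 836 − 710 = 126 past the efficient level; on those units the gap between marginal cost and willingness to pay runs from 0 up to 39.
DWL = ½ × 39 × 126 = 2457.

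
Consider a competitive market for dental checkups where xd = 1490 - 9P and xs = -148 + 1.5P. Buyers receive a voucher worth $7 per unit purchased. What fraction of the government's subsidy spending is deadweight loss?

DWL / government spending = 9/190

Pre-subsidy: 1490 - 9P = -148 + 1.5P gives P* = 156, x* = 86.
With the rebate, buyers effectively pay Pb = Ps − 7, where Ps is the price sellers receive.
Demand in terms of Ps becomes xd = 1490 − 9(Ps − 7) = 1553 - 9Ps. Setting this equal to supply: 1553 - 9Ps = -148 + 1.5Ps, so Ps = 162.
Buyers pay Pb = 162 − 7 = 155; x' = -148 + 1.5·162 = 95.
ΔCS = ½(86 + 95)(156 − 155) = 90.5; ΔPS = ½(86 + 95)(162 − 156) = 543.
Government spending = 7 × 95 = 665.
DWL = ½ × 7 × (95 − 86) = 31.5; fraction = 31.5 / 665 = 9/190.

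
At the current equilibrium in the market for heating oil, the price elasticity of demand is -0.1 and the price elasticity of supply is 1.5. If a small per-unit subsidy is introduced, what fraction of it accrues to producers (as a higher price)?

Producer share = 0.0625

For a small subsidy around the equilibrium, the benefit split depends on the relative slopes, which at a point are proportional to the elasticities.
Buyer share = εs/(εs + |εd|) = 1.5/(1.5 + 0.1) = 0.9375; seller share = |εd|/(εs + |εd|) = 0.0625.
So producers capture 0.0625 of the subsidy.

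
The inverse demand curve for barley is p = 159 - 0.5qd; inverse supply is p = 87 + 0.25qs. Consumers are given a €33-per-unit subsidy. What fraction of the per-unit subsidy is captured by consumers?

Consumer share = 2/3

Pre-subsidy: 159 - 0.5q = 87 + 0.25q gives q* = 96 and p* = 111.
With the rebate, buyers effectively pay pb = ps − 33, where ps is the price sellers receive.
On the curves, pb = 159 - 0.5q and ps = 87 + 0.25q; the wedge ps − pb = 33 gives 87 + 0.25q − (159 - 0.5q) = 33, so q' = 140.
Then pb = 159 − 0.5·140 = 89 and ps = 87 + 0.25·140 = 122.
Buyers' price falls by p* − pb = 111 − 89 = 22; sellers' price rises by ps − p* = 122 − 111 = 11.
So consumers capture 22/33 = 2/3 of each unit of subsidy.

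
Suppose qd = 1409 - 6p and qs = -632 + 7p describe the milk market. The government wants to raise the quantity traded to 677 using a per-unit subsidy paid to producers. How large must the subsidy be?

At q = 677, invert demand for the buyer price: pb = (1409 − 677)/6 = 122; invert supply for the seller price: ps = (677 − (-632))/7 = 187.
The subsidy must fill the gap: s = ps − pb = 187 − 122 = 65.

Required subsidy s = 65 per unit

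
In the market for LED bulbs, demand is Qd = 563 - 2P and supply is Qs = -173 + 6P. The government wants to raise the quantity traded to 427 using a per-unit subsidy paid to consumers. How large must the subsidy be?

Required subsidy s = 32 per unit

At Q = 427, invert demand for the buyer price: Pb = (563 − 427)/2 = 68; invert supply for the seller price: Ps = (427 − (-173))/6 = 100.
The subsidy must fill the gap: s = Ps − Pb = 100 − 68 = 32.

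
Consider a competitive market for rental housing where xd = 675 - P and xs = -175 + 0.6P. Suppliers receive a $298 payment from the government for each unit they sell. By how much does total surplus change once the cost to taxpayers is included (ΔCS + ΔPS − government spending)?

Pre-subsidy: 675 - P = -175 + 0.6P gives P* = 531.25, x* = 143.75.
With the subsidy, sellers receive Ps = Pb + 298 for each unit, where Pb is the price buyers pay.
Supply in terms of Pb becomes xs = -175 + 0.6(Pb + 298) = 3.8 + 0.6Pb. Setting this equal to demand: 675 - Pb = 3.8 + 0.6Pb, so Pb = 419.5.
Sellers receive Ps = 419.5 + 298 = 717.5; x' = 675 − 1·419.5 = 255.5.
ΔCS = ½(143.75 + 255.5)(531.25 − 419.5) = 22308.09375; ΔPS = ½(143.75 + 255.5)(717.5 − 531.25) = 37180.15625.
Government spending = 298 × 255.5 = 76139.
Net change = 22308.09375 + 37180.15625 − 76139 = -16650.75. The loss equals the DWL triangle ½·298·111.75.

Net change in total surplus = -$16650.75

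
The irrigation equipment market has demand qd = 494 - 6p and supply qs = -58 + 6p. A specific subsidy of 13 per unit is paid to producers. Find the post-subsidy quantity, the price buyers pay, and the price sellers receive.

q' = 257; buyers pay 39.5; sellers receive 52.5

Pre-subsidy: 494 - 6p = -58 + 6p gives p* = 46, q* = 218.
With the subsidy, sellers receive ps = pb + 13 for each unit, where pb is the price buyers pay.
Supply in terms of pb becomes qs = -58 + 6(pb + 13) = 20 + 6pb. Setting this equal to demand: 494 - 6pb = 20 + 6pb, so pb = 39.5.
Sellers receive ps = 39.5 + 13 = 52.5; q' = 494 − 6·39.5 = 257.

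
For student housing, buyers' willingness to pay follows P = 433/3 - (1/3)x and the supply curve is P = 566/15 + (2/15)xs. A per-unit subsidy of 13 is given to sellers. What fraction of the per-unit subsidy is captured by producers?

Pre-subsidy: 433/3 - (1/3)x = 566/15 + (2/15)x gives x* = 1599/7 and P* = 1432/21.
With the subsidy, sellers receive Ps = Pb + 13 for each unit, where Pb is the price buyers pay.
On the curves, Pb = 433/3 - (1/3)x and Ps = 566/15 + (2/15)x; the wedge Ps − Pb = 13 gives 566/15 + (2/15)x − (433/3 - (1/3)x) = 13, so x' = 1794/7.
Then Pb = 433/3 − (1/3)·(1794/7) = 1237/21 and Ps = 566/15 + (2/15)·(1794/7) = 1510/21.
Buyers' price falls by P* − Pb = 1432/21 − 1237/21 = 65/7; sellers' price rises by Ps − P* = 1510/21 − 1432/21 = 26/7.
So producers capture (26/7)/13 = 2/7 of each unit of subsidy.

Producer share = 2/7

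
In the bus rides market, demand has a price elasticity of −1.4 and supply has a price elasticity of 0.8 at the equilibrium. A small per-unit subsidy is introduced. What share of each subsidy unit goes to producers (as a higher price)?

For a small subsidy around the equilibrium, the benefit split depends on the relative slopes, which at a point are proportional to the elasticities.
Buyer share = εs/(εs + |εd|) = 0.8/(0.8 + 1.4) = 4/11; seller share = |εd|/(εs + |εd|) = 7/11.
So producers capture 7/11 of the subsidy.

Producer share = 7/11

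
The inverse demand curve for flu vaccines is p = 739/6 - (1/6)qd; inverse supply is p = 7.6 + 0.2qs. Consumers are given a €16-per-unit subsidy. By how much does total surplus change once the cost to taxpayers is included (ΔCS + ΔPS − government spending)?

Pre-subsidy: 739/6 - (1/6)q = 7.6 + 0.2q gives q* = 3467/11 and p* = 777/11.
With the rebate, buyers effectively pay pb = ps − 16, where ps is the price sellers receive.
On the curves, pb = 739/6 - (1/6)q and ps = 7.6 + 0.2q; the wedge ps − pb = 16 gives 7.6 + 0.2q − (739/6 - (1/6)q) = 16, so q' = 3947/11.
Then pb = 739/6 − (1/6)·(3947/11) = 697/11 and ps = 7.6 + 0.2·(3947/11) = 873/11.
ΔCS = ½(3467/11 + 3947/11)(777/11 − 697/11) = 26960/11; ΔPS = ½(3467/11 + 3947/11)(873/11 − 777/11) = 32352/11.
Government spending = 16 × 3947/11 = 63152/11.
Net change = 26960/11 + 32352/11 − 63152/11 = -3840/11. The loss equals the DWL triangle ½·16·480/11.

Net change in total surplus = -3840/11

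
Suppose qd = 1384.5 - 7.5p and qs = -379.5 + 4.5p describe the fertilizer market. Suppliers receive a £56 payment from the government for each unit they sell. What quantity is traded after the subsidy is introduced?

Pre-subsidy: 1384.5 - 7.5p = -379.5 + 4.5p gives p* = 147, q* = 282.
With the subsidy, sellers receive ps = pb + 56 for each unit, where pb is the price buyers pay.
Supply in terms of pb becomes qs = -379.5 + 4.5(pb + 56) = -127.5 + 4.5pb. Setting this equal to demand: 1384.5 - 7.5pb = -127.5 + 4.5pb, so pb = 126.
Sellers receive ps = 126 + 56 = 182; q' = 1384.5 − 7.5·126 = 439.5.

q' = 439.5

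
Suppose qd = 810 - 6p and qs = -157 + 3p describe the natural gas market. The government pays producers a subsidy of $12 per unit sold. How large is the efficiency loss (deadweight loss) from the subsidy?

Pre-subsidy: 810 - 6p = -157 + 3p gives p* = 967/9, q* = 496/3.
With the subsidy, sellers receive ps = pb + 12 for each unit, where pb is the price buyers pay.
Supply in terms of pb becomes qs = -157 + 3(pb + 12) = -121 + 3pb. Setting this equal to demand: 810 - 6pb = -121 + 3pb, so pb = 931/9.
Sellers receive ps = 931/9 + 12 = 1039/9; q' = 810 − 6·(931/9) = 568/3.
The subsidy expands output by 568/3 − 496/3 = 24 past the efficient level; on those units the gap between marginal cost and willingness to pay runs from 0 up to 12.
DWL = ½ × 12 × 24 = 144.

Deadweight loss = $144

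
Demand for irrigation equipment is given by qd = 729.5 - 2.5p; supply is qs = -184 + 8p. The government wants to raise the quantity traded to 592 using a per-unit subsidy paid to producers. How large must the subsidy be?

Required subsidy s = 42 per unit

At q = 592, invert demand for the buyer price: pb = (729.5 − 592)/2.5 = 55; invert supply for the seller price: ps = (592 − (-184))/8 = 97.
The subsidy must fill the gap: s = ps − pb = 97 − 55 = 42.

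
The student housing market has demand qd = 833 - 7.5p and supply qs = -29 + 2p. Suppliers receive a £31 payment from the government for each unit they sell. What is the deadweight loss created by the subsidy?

Pre-subsidy: 833 - 7.5p = -29 + 2p gives p* = 1724/19, q* = 2897/19.
With the subsidy, sellers receive ps = pb + 31 for each unit, where pb is the price buyers pay.
Supply in terms of pb becomes qs = -29 + 2(pb + 31) = 33 + 2pb. Setting this equal to demand: 833 - 7.5pb = 33 + 2pb, so pb = 1600/19.
Sellers receive ps = 1600/19 + 31 = 2189/19; q' = 833 − 7.5·(1600/19) = 3827/19.
The subsidy expands output by 3827/19 − 2897/19 = 930/19 past the efficient level; on those units the gap between marginal cost and willingness to pay runs from 0 up to 31.
DWL = ½ × 31 × 930/19 = 14415/19.

Deadweight loss = 14415/19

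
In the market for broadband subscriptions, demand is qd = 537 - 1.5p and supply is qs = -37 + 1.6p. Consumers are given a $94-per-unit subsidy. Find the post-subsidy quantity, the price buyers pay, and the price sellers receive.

q' = 10293/31; buyers pay 4236/31; sellers receive 7150/31

Pre-subsidy: 537 - 1.5p = -37 + 1.6p gives p* = 5740/31, q* = 8037/31.
With the rebate, buyers effectively pay pb = ps − 94, where ps is the price sellers receive.
Demand in terms of ps becomes qd = 537 − 1.5(ps − 94) = 678 - 1.5ps. Setting this equal to supply: 678 - 1.5ps = -37 + 1.6ps, so ps = 7150/31.
Buyers pay pb = 7150/31 − 94 = 4236/31; q' = -37 + 1.6·(7150/31) = 10293/31.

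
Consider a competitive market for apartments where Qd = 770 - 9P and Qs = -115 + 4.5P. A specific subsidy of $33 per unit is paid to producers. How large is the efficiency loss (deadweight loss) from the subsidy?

Deadweight loss = $1633.5

Pre-subsidy: 770 - 9P = -115 + 4.5P gives P* = 590/9, Q* = 180.
With the subsidy, sellers receive Ps = Pb + 33 for each unit, where Pb is the price buyers pay.
Supply in terms of Pb becomes Qs = -115 + 4.5(Pb + 33) = 33.5 + 4.5Pb. Setting this equal to demand: 770 - 9Pb = 33.5 + 4.5Pb, so Pb = 491/9.
Sellers receive Ps = 491/9 + 33 = 788/9; Q' = 770 − 9·(491/9) = 279.
The subsidy expands output by 279 − 180 = 99 past the efficient level; on those units the gap between marginal cost and willingness to pay runs from 0 up to 33.
DWL = ½ × 33 × 99 = 1633.5.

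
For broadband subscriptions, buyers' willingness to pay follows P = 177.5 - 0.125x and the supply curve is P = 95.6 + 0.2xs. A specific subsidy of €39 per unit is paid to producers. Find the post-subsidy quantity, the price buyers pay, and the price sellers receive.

Pre-subsidy: 177.5 - 0.125x = 95.6 + 0.2x gives x* = 252 and P* = 146.
With the subsidy, sellers receive Ps = Pb + 39 for each unit, where Pb is the price buyers pay.
On the curves, Pb = 177.5 - 0.125x and Ps = 95.6 + 0.2x; the wedge Ps − Pb = 39 gives 95.6 + 0.2x − (177.5 - 0.125x) = 39, so x' = 372.
Then Pb = 177.5 − 0.125·372 = 131 and Ps = 95.6 + 0.2·372 = 170.

x' = 372; buyers pay €131; sellers receive €170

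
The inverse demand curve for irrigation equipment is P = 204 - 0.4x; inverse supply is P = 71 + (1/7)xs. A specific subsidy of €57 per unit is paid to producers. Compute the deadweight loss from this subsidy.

Deadweight loss = €2992.5

Pre-subsidy: 204 - 0.4x = 71 + (1/7)x gives x* = 245 and P* = 106.
With the subsidy, sellers receive Ps = Pb + 57 for each unit, where Pb is the price buyers pay.
On the curves, Pb = 204 - 0.4x and Ps = 71 + (1/7)x; the wedge Ps − Pb = 57 gives 71 + (1/7)x − (204 - 0.4x) = 57, so x' = 350.
Then Pb = 204 − 0.4·350 = 64 and Ps = 71 + (1/7)·350 = 121.
The subsidy expands output by 350 − 245 = 105 past the efficient level; on those units the gap between marginal cost and willingness to pay runs from 0 up to 57.
DWL = ½ × 57 × 105 = 2992.5.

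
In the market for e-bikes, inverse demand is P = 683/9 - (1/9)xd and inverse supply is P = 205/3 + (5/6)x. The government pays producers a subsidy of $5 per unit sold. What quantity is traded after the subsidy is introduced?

Pre-subsidy: 683/9 - (1/9)x = 205/3 + (5/6)x gives x* = 8 and P* = 75.
With the subsidy, sellers receive Ps = Pb + 5 for each unit, where Pb is the price buyers pay.
On the curves, Pb = 683/9 - (1/9)x and Ps = 205/3 + (5/6)x; the wedge Ps − Pb = 5 gives 205/3 + (5/6)x − (683/9 - (1/9)x) = 5, so x' = 226/17.
Then Pb = 683/9 − (1/9)·(226/17) = 1265/17 and Ps = 205/3 + (5/6)·(226/17) = 1350/17.

x' = 226/17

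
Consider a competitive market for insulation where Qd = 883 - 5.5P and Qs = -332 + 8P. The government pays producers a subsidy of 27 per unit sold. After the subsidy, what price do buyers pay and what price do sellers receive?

Buyers pay 74; sellers receive 101

Pre-subsidy: 883 - 5.5P = -332 + 8P gives P* = 90, Q* = 388.
With the subsidy, sellers receive Ps = Pb + 27 for each unit, where Pb is the price buyers pay.
Supply in terms of Pb becomes Qs = -332 + 8(Pb + 27) = -116 + 8Pb. Setting this equal to demand: 883 - 5.5Pb = -116 + 8Pb, so Pb = 74.
Sellers receive Ps = 74 + 27 = 101; Q' = 883 − 5.5·74 = 476.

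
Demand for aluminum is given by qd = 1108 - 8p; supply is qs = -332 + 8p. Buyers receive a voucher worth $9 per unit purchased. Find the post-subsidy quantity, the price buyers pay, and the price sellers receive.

q' = 424; buyers pay $85.5; sellers receive $94.5

Pre-subsidy: 1108 - 8p = -332 + 8p gives p* = 90, q* = 388.
With the rebate, buyers effectively pay pb = ps − 9, where ps is the price sellers receive.
Demand in terms of ps becomes qd = 1108 − 8(ps − 9) = 1180 - 8ps. Setting this equal to supply: 1180 - 8ps = -332 + 8ps, so ps = 94.5.
Buyers pay pb = 94.5 − 9 = 85.5; q' = -332 + 8·94.5 = 424.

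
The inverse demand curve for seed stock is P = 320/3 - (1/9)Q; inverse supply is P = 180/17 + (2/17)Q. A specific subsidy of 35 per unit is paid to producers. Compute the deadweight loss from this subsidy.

Deadweight loss = 2677.5

Pre-subsidy: 320/3 - (1/9)Q = 180/17 + (2/17)Q gives Q* = 420 and P* = 60.
With the subsidy, sellers receive Ps = Pb + 35 for each unit, where Pb is the price buyers pay.
On the curves, Pb = 320/3 - (1/9)Q and Ps = 180/17 + (2/17)Q; the wedge Ps − Pb = 35 gives 180/17 + (2/17)Q − (320/3 - (1/9)Q) = 35, so Q' = 573.
Then Pb = 320/3 − (1/9)·573 = 43 and Ps = 180/17 + (2/17)·573 = 78.
The subsidy expands output by 573 − 420 = 153 past the efficient level; on those units the gap between marginal cost and willingness to pay runs from 0 up to 35.
DWL = ½ × 35 × 153 = 2677.5.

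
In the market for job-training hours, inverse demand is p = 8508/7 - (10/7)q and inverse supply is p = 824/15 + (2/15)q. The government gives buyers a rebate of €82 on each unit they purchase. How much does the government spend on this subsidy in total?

Pre-subsidy: 8508/7 - (10/7)q = 824/15 + (2/15)q gives q* = 743 and p* = 154.
With the rebate, buyers effectively pay pb = ps − 82, where ps is the price sellers receive.
On the curves, pb = 8508/7 - (10/7)q and ps = 824/15 + (2/15)q; the wedge ps − pb = 82 gives 824/15 + (2/15)q − (8508/7 - (10/7)q) = 82, so q' = 795.5.
Then pb = 8508/7 − (10/7)·795.5 = 79 and ps = 824/15 + (2/15)·795.5 = 161.
Government outlay = subsidy × quantity = 82 × 795.5 = 65231.

Government cost = €65231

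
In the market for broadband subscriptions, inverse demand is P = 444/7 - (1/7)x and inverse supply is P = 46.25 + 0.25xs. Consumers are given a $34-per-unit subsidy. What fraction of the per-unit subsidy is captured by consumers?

Pre-subsidy: 444/7 - (1/7)x = 46.25 + 0.25x gives x* = 481/11 and P* = 629/11.
With the rebate, buyers effectively pay Pb = Ps − 34, where Ps is the price sellers receive.
On the curves, Pb = 444/7 - (1/7)x and Ps = 46.25 + 0.25x; the wedge Ps − Pb = 34 gives 46.25 + 0.25x − (444/7 - (1/7)x) = 34, so x' = 1433/11.
Then Pb = 444/7 − (1/7)·(1433/11) = 493/11 and Ps = 46.25 + 0.25·(1433/11) = 867/11.
Buyers' price falls by P* − Pb = 629/11 − 493/11 = 136/11; sellers' price rises by Ps − P* = 867/11 − 629/11 = 238/11.
So consumers capture (136/11)/34 = 4/11 of each unit of subsidy.

Consumer share = 4/11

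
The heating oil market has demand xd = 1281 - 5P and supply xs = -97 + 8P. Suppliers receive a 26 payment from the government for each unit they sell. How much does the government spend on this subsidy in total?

Pre-subsidy: 1281 - 5P = -97 + 8P gives P* = 106, x* = 751.
With the subsidy, sellers receive Ps = Pb + 26 for each unit, where Pb is the price buyers pay.
Supply in terms of Pb becomes xs = -97 + 8(Pb + 26) = 111 + 8Pb. Setting this equal to demand: 1281 - 5Pb = 111 + 8Pb, so Pb = 90.
Sellers receive Ps = 90 + 26 = 116; x' = 1281 − 5·90 = 831.
Government outlay = subsidy × quantity = 26 × 831 = 21606.

Government cost = 21606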